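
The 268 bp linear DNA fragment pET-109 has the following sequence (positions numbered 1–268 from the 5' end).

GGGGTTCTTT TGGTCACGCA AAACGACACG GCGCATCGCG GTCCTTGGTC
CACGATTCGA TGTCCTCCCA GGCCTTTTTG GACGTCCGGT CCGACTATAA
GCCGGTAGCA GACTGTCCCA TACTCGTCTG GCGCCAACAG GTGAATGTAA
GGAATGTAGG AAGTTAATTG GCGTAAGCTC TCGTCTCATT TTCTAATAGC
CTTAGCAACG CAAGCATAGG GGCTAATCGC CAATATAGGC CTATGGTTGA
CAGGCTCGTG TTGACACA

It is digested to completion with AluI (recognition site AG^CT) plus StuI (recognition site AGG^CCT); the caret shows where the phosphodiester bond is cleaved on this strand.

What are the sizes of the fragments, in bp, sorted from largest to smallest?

105, 72, 62, 29 bp

The AluI site (AGCT) starts at position 176.
AluI cuts after base 2 of each site, so after position 177.
StuI sites (AGGCCT) start at positions 70, 237.
StuI cuts after base 3 of each site, so after positions 72, 239.
Combined cut positions: 72, 177, 239.
Linear molecule, 3 cuts → 4 fragments:
  1–72 → 72 bp
  73–177 → 105 bp
  178–239 → 62 bp
  240–268 → 29 bp
Sorted largest to smallest: 105, 72, 62, 29 bp.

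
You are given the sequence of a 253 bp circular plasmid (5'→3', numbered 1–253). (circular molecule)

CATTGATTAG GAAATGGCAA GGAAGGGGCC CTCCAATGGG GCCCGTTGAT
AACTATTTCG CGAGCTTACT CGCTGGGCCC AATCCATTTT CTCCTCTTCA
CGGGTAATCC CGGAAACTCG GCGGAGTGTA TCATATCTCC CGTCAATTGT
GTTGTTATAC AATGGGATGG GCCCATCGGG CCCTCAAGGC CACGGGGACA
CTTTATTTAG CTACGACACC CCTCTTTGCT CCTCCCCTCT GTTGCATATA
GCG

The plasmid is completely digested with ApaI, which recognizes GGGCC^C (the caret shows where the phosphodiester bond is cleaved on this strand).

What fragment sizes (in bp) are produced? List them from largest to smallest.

101, 94, 36, 13, 9 bp

ApaI sites (GGGCCC) start at positions 26, 39, 75, 169, 178.
ApaI cuts after base 5 of each site (before the last base), so after positions 30, 43, 79, 173, 182.
Circular molecule, 5 cuts → 5 fragments:
  31–43 → 13 bp
  44–79 → 36 bp
  80–173 → 94 bp
  174–182 → 9 bp
  183–253 then 1–30 → 71 + 30 = 101 bp
Sorted largest to smallest: 101, 94, 36, 13, 9 bp.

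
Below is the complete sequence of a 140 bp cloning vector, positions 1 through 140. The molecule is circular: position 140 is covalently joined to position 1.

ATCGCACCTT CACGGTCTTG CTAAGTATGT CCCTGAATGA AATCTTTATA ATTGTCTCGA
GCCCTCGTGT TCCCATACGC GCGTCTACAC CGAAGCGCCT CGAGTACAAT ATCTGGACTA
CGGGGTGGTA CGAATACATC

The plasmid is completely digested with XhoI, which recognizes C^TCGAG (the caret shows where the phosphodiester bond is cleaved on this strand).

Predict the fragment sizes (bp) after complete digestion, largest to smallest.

XhoI sites (CTCGAG) start at positions 56, 99.
XhoI cuts after the first base of each site, so after positions 56, 99.
Circular molecule, 2 cuts → 2 fragments:
  57–99 → 43 bp
  100–140 then 1–56 → 41 + 56 = 97 bp
Sorted largest to smallest: 97, 43 bp.

97, 43 bp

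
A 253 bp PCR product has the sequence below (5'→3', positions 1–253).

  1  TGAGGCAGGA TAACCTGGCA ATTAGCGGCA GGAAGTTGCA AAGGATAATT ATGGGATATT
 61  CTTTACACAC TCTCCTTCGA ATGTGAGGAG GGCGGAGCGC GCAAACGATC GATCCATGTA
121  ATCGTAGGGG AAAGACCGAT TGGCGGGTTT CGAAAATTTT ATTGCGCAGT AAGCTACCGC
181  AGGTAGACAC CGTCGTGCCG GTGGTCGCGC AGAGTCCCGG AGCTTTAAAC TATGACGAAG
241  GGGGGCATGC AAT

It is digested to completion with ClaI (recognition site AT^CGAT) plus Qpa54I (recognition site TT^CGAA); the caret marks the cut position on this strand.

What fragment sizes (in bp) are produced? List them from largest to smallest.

103, 77, 41, 32 bp

The ClaI site (ATCGAT) starts at position 108.
ClaI cuts after base 2 of each site, so after position 109.
Qpa54I sites (TTCGAA) start at positions 76, 149.
Qpa54I cuts after base 2 of each site, so after positions 77, 150.
Combined cut positions: 77, 109, 150.
Linear molecule, 3 cuts → 4 fragments:
  1–77 → 77 bp
  78–109 → 32 bp
  110–150 → 41 bp
  151–253 → 103 bp
Sorted largest to smallest: 103, 77, 41, 32 bp.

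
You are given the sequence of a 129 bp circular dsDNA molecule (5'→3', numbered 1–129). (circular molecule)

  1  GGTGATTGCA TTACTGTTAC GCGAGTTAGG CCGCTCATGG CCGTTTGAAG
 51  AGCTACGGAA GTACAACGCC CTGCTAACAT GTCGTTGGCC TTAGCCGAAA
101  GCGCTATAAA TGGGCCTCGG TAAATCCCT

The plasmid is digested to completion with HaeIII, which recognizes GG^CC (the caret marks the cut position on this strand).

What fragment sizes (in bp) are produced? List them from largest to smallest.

48, 45, 26, 10 bp

HaeIII sites (GGCC) start at positions 29, 39, 87, 113.
HaeIII cuts after base 2 of each site, so after positions 30, 40, 88, 114.
Circular molecule, 4 cuts → 4 fragments:
  31–40 → 10 bp
  41–88 → 48 bp
  89–114 → 26 bp
  115–129 then 1–30 → 15 + 30 = 45 bp
Sorted largest to smallest: 48, 45, 26, 10 bp.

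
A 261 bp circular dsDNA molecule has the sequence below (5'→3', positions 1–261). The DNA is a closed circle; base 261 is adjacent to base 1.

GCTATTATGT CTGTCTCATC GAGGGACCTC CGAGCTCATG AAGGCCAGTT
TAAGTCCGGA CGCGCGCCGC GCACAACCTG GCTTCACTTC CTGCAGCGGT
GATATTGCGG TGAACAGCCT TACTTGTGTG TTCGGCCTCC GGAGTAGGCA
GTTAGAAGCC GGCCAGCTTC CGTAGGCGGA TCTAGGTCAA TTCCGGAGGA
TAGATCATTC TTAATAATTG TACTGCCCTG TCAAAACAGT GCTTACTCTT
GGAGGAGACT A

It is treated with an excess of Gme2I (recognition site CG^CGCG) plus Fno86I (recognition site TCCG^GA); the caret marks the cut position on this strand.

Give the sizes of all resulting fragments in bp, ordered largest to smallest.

The Gme2I site (CGCGCG) starts at position 61.
Gme2I cuts after base 2 of each site, so after position 62.
Fno86I sites (TCCGGA) start at positions 55, 138, 192.
Fno86I cuts after base 4 of each site, so after positions 58, 141, 195.
Combined cut positions: 58, 62, 141, 195.
Circular molecule, 4 cuts → 4 fragments:
  59–62 → 4 bp
  63–141 → 79 bp
  142–195 → 54 bp
  196–261 then 1–58 → 66 + 58 = 124 bp
Sorted largest to smallest: 124, 79, 54, 4 bp.

124, 79, 54, 4 bp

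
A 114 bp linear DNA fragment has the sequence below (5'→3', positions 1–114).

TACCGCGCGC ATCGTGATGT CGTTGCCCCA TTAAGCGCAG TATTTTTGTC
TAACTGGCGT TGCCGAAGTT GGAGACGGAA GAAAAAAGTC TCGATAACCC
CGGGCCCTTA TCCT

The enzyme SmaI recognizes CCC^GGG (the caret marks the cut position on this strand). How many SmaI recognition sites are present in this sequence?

1

CCCGGG occurs starting at position 99.
SmaI cuts at 1 site.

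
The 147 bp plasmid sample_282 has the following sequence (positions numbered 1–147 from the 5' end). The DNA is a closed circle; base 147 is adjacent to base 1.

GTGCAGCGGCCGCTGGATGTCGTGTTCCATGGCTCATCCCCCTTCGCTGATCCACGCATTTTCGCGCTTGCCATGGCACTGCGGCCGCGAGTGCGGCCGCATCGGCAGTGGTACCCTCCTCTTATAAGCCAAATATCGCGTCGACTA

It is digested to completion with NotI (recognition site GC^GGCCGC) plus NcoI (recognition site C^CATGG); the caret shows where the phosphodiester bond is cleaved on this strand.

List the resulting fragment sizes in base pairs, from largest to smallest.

60, 44, 20, 12, 11 bp

NotI sites (GCGGCCGC) start at positions 6, 81, 93.
NotI cuts after base 2 of each site, so after positions 7, 82, 94.
NcoI sites (CCATGG) start at positions 27, 71.
NcoI cuts after the first base of each site, so after positions 27, 71.
Combined cut positions: 7, 27, 71, 82, 94.
Circular molecule, 5 cuts → 5 fragments:
  8–27 → 20 bp
  28–71 → 44 bp
  72–82 → 11 bp
  83–94 → 12 bp
  95–147 then 1–7 → 53 + 7 = 60 bp
Sorted largest to smallest: 60, 44, 20, 12, 11 bp.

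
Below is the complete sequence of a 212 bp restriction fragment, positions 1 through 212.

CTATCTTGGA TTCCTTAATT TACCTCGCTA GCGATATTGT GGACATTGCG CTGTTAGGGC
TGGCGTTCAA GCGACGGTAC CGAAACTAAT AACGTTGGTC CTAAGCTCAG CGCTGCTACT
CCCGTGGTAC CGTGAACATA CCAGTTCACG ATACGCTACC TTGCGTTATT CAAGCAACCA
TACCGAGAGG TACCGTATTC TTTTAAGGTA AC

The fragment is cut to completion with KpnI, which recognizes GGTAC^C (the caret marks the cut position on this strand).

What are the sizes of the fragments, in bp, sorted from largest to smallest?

KpnI sites (GGTACC) start at positions 76, 126, 189.
KpnI cuts after base 5 of each site (before the last base), so after positions 80, 130, 193.
Linear molecule, 3 cuts → 4 fragments:
  1–80 → 80 bp
  81–130 → 50 bp
  131–193 → 63 bp
  194–212 → 19 bp
Sorted largest to smallest: 80, 63, 50, 19 bp.

80, 63, 50, 19 bp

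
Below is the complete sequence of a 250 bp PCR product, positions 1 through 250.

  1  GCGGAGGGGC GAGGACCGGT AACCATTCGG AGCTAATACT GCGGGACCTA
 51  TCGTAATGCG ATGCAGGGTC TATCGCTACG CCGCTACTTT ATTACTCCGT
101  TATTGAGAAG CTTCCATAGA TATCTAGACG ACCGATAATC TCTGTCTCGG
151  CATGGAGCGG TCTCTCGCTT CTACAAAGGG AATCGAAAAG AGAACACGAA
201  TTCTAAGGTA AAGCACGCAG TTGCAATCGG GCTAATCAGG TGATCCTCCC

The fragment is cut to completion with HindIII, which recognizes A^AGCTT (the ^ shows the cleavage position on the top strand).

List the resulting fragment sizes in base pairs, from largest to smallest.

The HindIII site (AAGCTT) starts at position 108.
HindIII cuts after the first base of each site, so after position 108.
Linear molecule, 1 cut → 2 fragments:
  1–108 → 108 bp
  109–250 → 142 bp
Sorted largest to smallest: 142, 108 bp.

142, 108 bp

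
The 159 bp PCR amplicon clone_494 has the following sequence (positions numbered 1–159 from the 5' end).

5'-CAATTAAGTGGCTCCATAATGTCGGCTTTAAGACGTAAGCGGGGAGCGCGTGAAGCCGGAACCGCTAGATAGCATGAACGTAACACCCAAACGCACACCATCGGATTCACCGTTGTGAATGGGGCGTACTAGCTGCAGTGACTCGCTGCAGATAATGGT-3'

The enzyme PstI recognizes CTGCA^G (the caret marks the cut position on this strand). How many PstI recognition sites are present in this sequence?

CTGCAG occurs starting at positions 133, 146.
PstI cuts at 2 sites.

2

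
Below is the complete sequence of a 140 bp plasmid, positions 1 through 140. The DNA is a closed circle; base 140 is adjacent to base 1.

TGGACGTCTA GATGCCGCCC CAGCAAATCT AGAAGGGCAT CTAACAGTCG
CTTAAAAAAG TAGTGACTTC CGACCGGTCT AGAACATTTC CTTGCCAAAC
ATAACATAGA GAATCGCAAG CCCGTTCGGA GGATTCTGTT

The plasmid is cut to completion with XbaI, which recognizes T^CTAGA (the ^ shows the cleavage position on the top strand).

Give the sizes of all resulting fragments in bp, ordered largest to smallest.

69, 50, 21 bp

XbaI sites (TCTAGA) start at positions 7, 28, 78.
XbaI cuts after the first base of each site, so after positions 7, 28, 78.
Circular molecule, 3 cuts → 3 fragments:
  8–28 → 21 bp
  29–78 → 50 bp
  79–140 then 1–7 → 62 + 7 = 69 bp
Sorted largest to smallest: 69, 50, 21 bp.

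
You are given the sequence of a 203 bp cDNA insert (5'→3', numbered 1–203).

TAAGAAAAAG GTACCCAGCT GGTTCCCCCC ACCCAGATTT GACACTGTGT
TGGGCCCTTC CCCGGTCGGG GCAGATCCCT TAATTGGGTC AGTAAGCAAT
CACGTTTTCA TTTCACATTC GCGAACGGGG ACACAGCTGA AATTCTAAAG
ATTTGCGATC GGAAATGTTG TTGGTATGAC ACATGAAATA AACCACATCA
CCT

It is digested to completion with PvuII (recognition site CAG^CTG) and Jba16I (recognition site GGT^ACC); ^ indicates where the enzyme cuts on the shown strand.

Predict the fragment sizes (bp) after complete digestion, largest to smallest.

118, 67, 12, 6 bp

PvuII sites (CAGCTG) start at positions 16, 134.
PvuII cuts after base 3 of each site, so after positions 18, 136.
The Jba16I site (GGTACC) starts at position 10.
Jba16I cuts after base 3 of each site, so after position 12.
Combined cut positions: 12, 18, 136.
Linear molecule, 3 cuts → 4 fragments:
  1–12 → 12 bp
  13–18 → 6 bp
  19–136 → 118 bp
  137–203 → 67 bp
Sorted largest to smallest: 118, 67, 12, 6 bp.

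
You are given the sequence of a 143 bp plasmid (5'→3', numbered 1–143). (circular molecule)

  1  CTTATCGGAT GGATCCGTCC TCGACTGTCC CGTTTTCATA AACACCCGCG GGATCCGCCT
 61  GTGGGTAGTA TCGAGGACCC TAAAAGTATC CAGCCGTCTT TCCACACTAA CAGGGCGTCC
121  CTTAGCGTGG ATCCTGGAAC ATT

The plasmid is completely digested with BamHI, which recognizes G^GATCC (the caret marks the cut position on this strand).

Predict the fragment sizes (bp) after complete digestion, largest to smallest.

BamHI sites (GGATCC) start at positions 11, 51, 129.
BamHI cuts after the first base of each site, so after positions 11, 51, 129.
Circular molecule, 3 cuts → 3 fragments:
  12–51 → 40 bp
  52–129 → 78 bp
  130–143 then 1–11 → 14 + 11 = 25 bp
Sorted largest to smallest: 78, 40, 25 bp.

78, 40, 25 bp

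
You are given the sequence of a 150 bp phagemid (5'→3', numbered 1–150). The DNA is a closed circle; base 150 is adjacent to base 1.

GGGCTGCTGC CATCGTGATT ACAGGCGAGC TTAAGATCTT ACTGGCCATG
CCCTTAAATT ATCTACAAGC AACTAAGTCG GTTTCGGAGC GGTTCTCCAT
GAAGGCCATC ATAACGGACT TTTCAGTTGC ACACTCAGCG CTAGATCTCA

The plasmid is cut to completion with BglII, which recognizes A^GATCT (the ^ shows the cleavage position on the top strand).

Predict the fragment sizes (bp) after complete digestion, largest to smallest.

109, 41 bp

BglII sites (AGATCT) start at positions 34, 143.
BglII cuts after the first base of each site, so after positions 34, 143.
Circular molecule, 2 cuts → 2 fragments:
  35–143 → 109 bp
  144–150 then 1–34 → 7 + 34 = 41 bp
Sorted largest to smallest: 109, 41 bp.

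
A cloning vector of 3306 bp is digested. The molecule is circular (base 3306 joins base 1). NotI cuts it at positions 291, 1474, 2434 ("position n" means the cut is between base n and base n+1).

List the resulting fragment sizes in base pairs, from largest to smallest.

Circular molecule, 3 cuts → 3 fragments:
  1474 − 291 = 1183 bp
  2434 − 1474 = 960 bp
  wrap: 3306 − 2434 + 291 = 1163 bp
Sorted largest to smallest: 1183, 1163, 960 bp.

1183, 1163, 960 bp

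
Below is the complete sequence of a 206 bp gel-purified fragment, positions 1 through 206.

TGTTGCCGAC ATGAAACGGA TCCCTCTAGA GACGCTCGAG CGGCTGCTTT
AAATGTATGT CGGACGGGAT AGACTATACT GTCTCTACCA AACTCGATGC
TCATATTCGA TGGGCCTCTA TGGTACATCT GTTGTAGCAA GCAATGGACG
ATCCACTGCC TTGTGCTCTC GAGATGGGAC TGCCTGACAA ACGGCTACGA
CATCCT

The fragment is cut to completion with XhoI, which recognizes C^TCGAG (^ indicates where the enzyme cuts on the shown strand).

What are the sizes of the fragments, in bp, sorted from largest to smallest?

XhoI sites (CTCGAG) start at positions 35, 168.
XhoI cuts after the first base of each site, so after positions 35, 168.
Linear molecule, 2 cuts → 3 fragments:
  1–35 → 35 bp
  36–168 → 133 bp
  169–206 → 38 bp
Sorted largest to smallest: 133, 38, 35 bp.

133, 38, 35 bp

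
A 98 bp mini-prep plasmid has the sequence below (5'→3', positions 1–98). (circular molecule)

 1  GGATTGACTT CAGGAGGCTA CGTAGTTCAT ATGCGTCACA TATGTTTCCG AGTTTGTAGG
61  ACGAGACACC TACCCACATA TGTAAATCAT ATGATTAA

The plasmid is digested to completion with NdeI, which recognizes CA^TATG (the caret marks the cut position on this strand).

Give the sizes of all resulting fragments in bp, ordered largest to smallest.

38, 38, 11, 11 bp

NdeI sites (CATATG) start at positions 28, 39, 77, 88.
NdeI cuts after base 2 of each site, so after positions 29, 40, 78, 89.
Circular molecule, 4 cuts → 4 fragments:
  30–40 → 11 bp
  41–78 → 38 bp
  79–89 → 11 bp
  90–98 then 1–29 → 9 + 29 = 38 bp
Sorted largest to smallest: 38, 38, 11, 11 bp.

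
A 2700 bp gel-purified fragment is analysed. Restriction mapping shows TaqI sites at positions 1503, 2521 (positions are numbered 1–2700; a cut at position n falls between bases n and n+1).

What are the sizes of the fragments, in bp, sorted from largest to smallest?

Linear molecule, 2 cuts → 3 fragments:
  1503 − 0 = 1503 bp
  2521 − 1503 = 1018 bp
  2700 − 2521 = 179 bp
Sorted largest to smallest: 1503, 1018, 179 bp.

1503, 1018, 179 bp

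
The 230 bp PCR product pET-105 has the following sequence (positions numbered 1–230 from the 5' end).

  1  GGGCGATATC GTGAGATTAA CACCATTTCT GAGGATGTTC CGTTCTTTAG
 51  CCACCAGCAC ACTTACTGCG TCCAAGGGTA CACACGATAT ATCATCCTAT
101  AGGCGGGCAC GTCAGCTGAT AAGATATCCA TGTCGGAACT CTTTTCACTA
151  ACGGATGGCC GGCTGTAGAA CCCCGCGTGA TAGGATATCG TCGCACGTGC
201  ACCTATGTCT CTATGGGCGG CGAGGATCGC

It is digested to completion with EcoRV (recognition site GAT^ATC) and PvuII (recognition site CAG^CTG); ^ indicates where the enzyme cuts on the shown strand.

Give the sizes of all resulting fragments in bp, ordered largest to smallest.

EcoRV sites (GATATC) start at positions 5, 123, 184.
EcoRV cuts after base 3 of each site, so after positions 7, 125, 186.
The PvuII site (CAGCTG) starts at position 113.
PvuII cuts after base 3 of each site, so after position 115.
Combined cut positions: 7, 115, 125, 186.
Linear molecule, 4 cuts → 5 fragments:
  1–7 → 7 bp
  8–115 → 108 bp
  116–125 → 10 bp
  126–186 → 61 bp
  187–230 → 44 bp
Sorted largest to smallest: 108, 61, 44, 10, 7 bp.

108, 61, 44, 10, 7 bp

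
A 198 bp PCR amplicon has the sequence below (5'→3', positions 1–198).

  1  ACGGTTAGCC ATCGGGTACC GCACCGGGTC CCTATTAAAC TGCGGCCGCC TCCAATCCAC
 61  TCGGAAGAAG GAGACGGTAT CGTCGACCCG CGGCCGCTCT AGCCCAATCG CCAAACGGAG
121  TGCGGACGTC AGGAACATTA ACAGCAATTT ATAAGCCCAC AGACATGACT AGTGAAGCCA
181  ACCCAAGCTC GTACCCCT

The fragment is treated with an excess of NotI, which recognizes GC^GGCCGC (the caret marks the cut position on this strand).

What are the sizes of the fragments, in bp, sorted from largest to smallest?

107, 48, 43 bp

NotI sites (GCGGCCGC) start at positions 42, 90.
NotI cuts after base 2 of each site, so after positions 43, 91.
Linear molecule, 2 cuts → 3 fragments:
  1–43 → 43 bp
  44–91 → 48 bp
  92–198 → 107 bp
Sorted largest to smallest: 107, 48, 43 bp.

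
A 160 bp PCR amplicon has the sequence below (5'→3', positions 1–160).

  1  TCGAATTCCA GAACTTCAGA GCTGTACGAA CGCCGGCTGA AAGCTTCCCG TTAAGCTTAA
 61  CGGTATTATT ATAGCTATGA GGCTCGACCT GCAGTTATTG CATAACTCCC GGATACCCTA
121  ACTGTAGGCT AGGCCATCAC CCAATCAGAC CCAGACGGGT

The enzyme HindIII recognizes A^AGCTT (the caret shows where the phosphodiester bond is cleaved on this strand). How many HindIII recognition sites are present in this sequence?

2

AAGCTT occurs starting at positions 41, 53.
HindIII cuts at 2 sites.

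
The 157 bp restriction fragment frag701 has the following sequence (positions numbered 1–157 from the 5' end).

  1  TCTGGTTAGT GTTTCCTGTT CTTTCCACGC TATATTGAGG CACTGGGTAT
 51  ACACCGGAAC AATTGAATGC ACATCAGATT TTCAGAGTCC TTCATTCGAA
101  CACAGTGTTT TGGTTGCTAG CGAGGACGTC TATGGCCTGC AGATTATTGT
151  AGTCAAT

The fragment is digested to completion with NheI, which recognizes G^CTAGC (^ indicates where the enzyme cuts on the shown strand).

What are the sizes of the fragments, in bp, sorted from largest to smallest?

116, 41 bp

The NheI site (GCTAGC) starts at position 116.
NheI cuts after the first base of each site, so after position 116.
Linear molecule, 1 cut → 2 fragments:
  1–116 → 116 bp
  117–157 → 41 bp
Sorted largest to smallest: 116, 41 bp.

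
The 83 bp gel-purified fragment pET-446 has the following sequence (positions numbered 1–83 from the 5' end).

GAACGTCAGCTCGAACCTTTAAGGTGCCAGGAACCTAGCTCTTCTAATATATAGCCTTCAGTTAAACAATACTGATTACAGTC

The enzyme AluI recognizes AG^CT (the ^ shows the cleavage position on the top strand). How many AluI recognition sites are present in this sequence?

2

AGCT occurs starting at positions 8, 37.
AluI cuts at 2 sites.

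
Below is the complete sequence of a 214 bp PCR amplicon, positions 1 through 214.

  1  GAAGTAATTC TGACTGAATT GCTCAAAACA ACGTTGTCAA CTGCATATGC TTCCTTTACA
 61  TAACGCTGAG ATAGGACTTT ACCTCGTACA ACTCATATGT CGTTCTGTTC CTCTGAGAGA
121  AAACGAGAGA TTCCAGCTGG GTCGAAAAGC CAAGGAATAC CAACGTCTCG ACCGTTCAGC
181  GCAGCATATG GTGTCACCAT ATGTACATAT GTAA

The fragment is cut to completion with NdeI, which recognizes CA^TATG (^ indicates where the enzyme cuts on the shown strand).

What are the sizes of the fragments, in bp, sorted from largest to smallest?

NdeI sites (CATATG) start at positions 44, 94, 185, 198, 206.
NdeI cuts after base 2 of each site, so after positions 45, 95, 186, 199, 207.
Linear molecule, 5 cuts → 6 fragments:
  1–45 → 45 bp
  46–95 → 50 bp
  96–186 → 91 bp
  187–199 → 13 bp
  200–207 → 8 bp
  208–214 → 7 bp
Sorted largest to smallest: 91, 50, 45, 13, 8, 7 bp.

91, 50, 45, 13, 8, 7 bp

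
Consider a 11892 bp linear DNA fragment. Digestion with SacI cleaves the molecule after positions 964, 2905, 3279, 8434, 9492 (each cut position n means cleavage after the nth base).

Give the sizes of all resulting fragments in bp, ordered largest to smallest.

Linear molecule, 5 cuts → 6 fragments:
  964 − 0 = 964 bp
  2905 − 964 = 1941 bp
  3279 − 2905 = 374 bp
  8434 − 3279 = 5155 bp
  9492 − 8434 = 1058 bp
  11892 − 9492 = 2400 bp
Sorted largest to smallest: 5155, 2400, 1941, 1058, 964, 374 bp.

5155, 2400, 1941, 1058, 964, 374 bp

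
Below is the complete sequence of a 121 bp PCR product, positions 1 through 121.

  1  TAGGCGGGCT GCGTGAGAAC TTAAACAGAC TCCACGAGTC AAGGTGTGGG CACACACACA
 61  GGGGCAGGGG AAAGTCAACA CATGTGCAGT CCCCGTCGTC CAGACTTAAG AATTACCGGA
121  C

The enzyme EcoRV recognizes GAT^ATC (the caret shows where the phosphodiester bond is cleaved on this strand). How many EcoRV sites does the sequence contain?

0

No occurrence of GATATC is present in the sequence.
EcoRV does not cut: 0 sites.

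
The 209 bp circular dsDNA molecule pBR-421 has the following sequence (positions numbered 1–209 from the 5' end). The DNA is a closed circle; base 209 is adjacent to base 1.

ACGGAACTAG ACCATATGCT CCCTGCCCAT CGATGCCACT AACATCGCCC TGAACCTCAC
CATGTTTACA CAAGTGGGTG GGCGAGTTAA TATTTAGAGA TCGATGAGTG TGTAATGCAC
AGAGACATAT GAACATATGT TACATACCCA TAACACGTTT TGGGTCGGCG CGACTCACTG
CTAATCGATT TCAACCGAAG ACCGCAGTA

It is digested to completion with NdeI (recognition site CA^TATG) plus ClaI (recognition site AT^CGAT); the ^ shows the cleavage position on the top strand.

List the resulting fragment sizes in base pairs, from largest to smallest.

71, 50, 38, 26, 16, 8 bp

NdeI sites (CATATG) start at positions 13, 126, 134.
NdeI cuts after base 2 of each site, so after positions 14, 127, 135.
ClaI sites (ATCGAT) start at positions 29, 100, 184.
ClaI cuts after base 2 of each site, so after positions 30, 101, 185.
Combined cut positions: 14, 30, 101, 127, 135, 185.
Circular molecule, 6 cuts → 6 fragments:
  15–30 → 16 bp
  31–101 → 71 bp
  102–127 → 26 bp
  128–135 → 8 bp
  136–185 → 50 bp
  186–209 then 1–14 → 24 + 14 = 38 bp
Sorted largest to smallest: 71, 50, 38, 26, 16, 8 bp.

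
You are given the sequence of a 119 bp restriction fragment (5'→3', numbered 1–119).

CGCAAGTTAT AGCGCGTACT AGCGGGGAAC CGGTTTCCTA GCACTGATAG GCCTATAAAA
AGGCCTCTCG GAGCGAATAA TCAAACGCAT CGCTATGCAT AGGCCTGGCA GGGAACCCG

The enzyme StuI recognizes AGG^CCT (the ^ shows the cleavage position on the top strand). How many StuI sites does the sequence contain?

AGGCCT occurs starting at positions 49, 61, 101.
StuI cuts at 3 sites.

3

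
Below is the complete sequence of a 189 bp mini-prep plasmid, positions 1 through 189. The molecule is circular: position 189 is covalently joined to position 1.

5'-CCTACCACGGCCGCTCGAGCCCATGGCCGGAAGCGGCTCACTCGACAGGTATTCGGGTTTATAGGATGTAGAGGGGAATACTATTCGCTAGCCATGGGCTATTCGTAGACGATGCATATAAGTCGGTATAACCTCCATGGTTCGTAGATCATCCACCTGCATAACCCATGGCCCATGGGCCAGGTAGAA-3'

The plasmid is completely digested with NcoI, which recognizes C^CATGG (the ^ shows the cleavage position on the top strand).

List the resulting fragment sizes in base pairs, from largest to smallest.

NcoI sites (CCATGG) start at positions 21, 92, 135, 166, 173.
NcoI cuts after the first base of each site, so after positions 21, 92, 135, 166, 173.
Circular molecule, 5 cuts → 5 fragments:
  22–92 → 71 bp
  93–135 → 43 bp
  136–166 → 31 bp
  167–173 → 7 bp
  174–189 then 1–21 → 16 + 21 = 37 bp
Sorted largest to smallest: 71, 43, 37, 31, 7 bp.

71, 43, 37, 31, 7 bp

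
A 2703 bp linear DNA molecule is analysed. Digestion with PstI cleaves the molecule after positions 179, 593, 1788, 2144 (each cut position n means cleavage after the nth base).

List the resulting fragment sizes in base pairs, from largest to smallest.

Linear molecule, 4 cuts → 5 fragments:
  179 − 0 = 179 bp
  593 − 179 = 414 bp
  1788 − 593 = 1195 bp
  2144 − 1788 = 356 bp
  2703 − 2144 = 559 bp
Sorted largest to smallest: 1195, 559, 414, 356, 179 bp.

1195, 559, 414, 356, 179 bp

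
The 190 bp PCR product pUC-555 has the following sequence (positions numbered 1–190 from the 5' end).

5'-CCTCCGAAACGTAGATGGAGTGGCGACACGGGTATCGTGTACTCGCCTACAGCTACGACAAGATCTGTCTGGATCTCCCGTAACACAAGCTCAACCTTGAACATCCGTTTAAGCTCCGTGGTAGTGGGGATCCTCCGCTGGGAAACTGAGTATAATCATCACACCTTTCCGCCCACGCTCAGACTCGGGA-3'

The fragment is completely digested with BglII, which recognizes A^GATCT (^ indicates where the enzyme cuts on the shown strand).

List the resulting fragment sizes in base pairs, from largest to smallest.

The BglII site (AGATCT) starts at position 61.
BglII cuts after the first base of each site, so after position 61.
Linear molecule, 1 cut → 2 fragments:
  1–61 → 61 bp
  62–190 → 129 bp
Sorted largest to smallest: 129, 61 bp.

129, 61 bp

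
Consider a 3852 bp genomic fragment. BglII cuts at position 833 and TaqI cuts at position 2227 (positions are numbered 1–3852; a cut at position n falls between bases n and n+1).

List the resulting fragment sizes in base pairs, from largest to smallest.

1625, 1394, 833 bp

Combined cut positions (sorted): 833, 2227.
Linear molecule, 2 cuts → 3 fragments:
  833 − 0 = 833 bp
  2227 − 833 = 1394 bp
  3852 − 2227 = 1625 bp
Sorted largest to smallest: 1625, 1394, 833 bp.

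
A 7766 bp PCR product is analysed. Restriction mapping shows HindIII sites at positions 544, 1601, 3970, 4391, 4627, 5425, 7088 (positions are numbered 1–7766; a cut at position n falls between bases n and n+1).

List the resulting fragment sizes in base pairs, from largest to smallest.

Linear molecule, 7 cuts → 8 fragments:
  544 − 0 = 544 bp
  1601 − 544 = 1057 bp
  3970 − 1601 = 2369 bp
  4391 − 3970 = 421 bp
  4627 − 4391 = 236 bp
  5425 − 4627 = 798 bp
  7088 − 5425 = 1663 bp
  7766 − 7088 = 678 bp
Sorted largest to smallest: 2369, 1663, 1057, 798, 678, 544, 421, 236 bp.

2369, 1663, 1057, 798, 678, 544, 421, 236 bp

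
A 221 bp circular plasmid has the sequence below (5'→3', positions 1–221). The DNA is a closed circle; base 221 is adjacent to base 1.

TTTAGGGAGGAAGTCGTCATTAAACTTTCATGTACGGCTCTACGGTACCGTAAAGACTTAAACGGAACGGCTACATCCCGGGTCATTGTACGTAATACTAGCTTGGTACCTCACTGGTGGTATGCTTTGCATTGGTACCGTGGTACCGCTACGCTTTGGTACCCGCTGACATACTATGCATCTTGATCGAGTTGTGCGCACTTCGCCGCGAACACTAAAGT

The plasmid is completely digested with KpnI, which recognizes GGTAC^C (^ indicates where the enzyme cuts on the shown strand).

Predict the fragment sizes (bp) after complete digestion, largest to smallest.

107, 61, 29, 16, 8 bp

KpnI sites (GGTACC) start at positions 44, 105, 134, 142, 158.
KpnI cuts after base 5 of each site (before the last base), so after positions 48, 109, 138, 146, 162.
Circular molecule, 5 cuts → 5 fragments:
  49–109 → 61 bp
  110–138 → 29 bp
  139–146 → 8 bp
  147–162 → 16 bp
  163–221 then 1–48 → 59 + 48 = 107 bp
Sorted largest to smallest: 107, 61, 29, 16, 8 bp.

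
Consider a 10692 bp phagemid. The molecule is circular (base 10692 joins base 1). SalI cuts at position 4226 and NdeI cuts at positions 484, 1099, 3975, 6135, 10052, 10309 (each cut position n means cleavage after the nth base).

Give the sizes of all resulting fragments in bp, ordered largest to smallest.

3917, 2876, 1909, 867, 615, 257, 251 bp

Combined cut positions (sorted): 484, 1099, 3975, 4226, 6135, 10052, 10309.
Circular molecule, 7 cuts → 7 fragments:
  1099 − 484 = 615 bp
  3975 − 1099 = 2876 bp
  4226 − 3975 = 251 bp
  6135 − 4226 = 1909 bp
  10052 − 6135 = 3917 bp
  10309 − 10052 = 257 bp
  wrap: 10692 − 10309 + 484 = 867 bp
Sorted largest to smallest: 3917, 2876, 1909, 867, 615, 257, 251 bp.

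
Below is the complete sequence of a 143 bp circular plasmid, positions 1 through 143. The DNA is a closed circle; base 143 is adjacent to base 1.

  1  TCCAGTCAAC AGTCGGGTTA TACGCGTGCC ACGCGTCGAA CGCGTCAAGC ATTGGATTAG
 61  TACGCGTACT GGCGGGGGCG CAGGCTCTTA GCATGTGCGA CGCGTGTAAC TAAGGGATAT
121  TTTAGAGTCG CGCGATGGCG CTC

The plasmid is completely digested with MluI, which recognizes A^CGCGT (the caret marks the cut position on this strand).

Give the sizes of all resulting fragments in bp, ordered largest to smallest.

MluI sites (ACGCGT) start at positions 22, 31, 40, 62, 100.
MluI cuts after the first base of each site, so after positions 22, 31, 40, 62, 100.
Circular molecule, 5 cuts → 5 fragments:
  23–31 → 9 bp
  32–40 → 9 bp
  41–62 → 22 bp
  63–100 → 38 bp
  101–143 then 1–22 → 43 + 22 = 65 bp
Sorted largest to smallest: 65, 38, 22, 9, 9 bp.

65, 38, 22, 9, 9 bp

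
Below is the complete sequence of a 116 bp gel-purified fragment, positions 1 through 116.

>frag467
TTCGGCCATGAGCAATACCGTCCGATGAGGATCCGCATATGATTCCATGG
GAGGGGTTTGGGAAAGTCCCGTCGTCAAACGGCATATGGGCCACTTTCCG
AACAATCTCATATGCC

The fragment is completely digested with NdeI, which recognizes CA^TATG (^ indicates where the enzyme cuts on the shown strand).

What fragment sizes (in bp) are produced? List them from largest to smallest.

47, 37, 26, 6 bp

NdeI sites (CATATG) start at positions 36, 83, 109.
NdeI cuts after base 2 of each site, so after positions 37, 84, 110.
Linear molecule, 3 cuts → 4 fragments:
  1–37 → 37 bp
  38–84 → 47 bp
  85–110 → 26 bp
  111–116 → 6 bp
Sorted largest to smallest: 47, 37, 26, 6 bp.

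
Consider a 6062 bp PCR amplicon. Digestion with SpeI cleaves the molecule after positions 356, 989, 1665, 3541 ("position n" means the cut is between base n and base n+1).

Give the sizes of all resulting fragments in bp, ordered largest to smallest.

2521, 1876, 676, 633, 356 bp

Linear molecule, 4 cuts → 5 fragments:
  356 − 0 = 356 bp
  989 − 356 = 633 bp
  1665 − 989 = 676 bp
  3541 − 1665 = 1876 bp
  6062 − 3541 = 2521 bp
Sorted largest to smallest: 2521, 1876, 676, 633, 356 bp.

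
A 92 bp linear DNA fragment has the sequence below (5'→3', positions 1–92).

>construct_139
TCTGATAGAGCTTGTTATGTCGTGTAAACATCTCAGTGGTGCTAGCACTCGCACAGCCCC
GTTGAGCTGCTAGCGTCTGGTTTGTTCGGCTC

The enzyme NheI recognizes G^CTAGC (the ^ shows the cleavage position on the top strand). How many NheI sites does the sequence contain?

2

GCTAGC occurs starting at positions 41, 69.
NheI cuts at 2 sites.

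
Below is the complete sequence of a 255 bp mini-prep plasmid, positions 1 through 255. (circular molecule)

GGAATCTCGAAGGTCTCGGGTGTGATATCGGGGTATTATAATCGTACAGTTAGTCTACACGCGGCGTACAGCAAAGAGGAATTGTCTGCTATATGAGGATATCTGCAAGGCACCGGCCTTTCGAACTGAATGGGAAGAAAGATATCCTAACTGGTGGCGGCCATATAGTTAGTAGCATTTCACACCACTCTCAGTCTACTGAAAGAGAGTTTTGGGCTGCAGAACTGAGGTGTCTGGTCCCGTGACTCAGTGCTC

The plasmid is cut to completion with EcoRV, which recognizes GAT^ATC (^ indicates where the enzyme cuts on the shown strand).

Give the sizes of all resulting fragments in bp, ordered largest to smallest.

138, 74, 43 bp

EcoRV sites (GATATC) start at positions 24, 98, 141.
EcoRV cuts after base 3 of each site, so after positions 26, 100, 143.
Circular molecule, 3 cuts → 3 fragments:
  27–100 → 74 bp
  101–143 → 43 bp
  144–255 then 1–26 → 112 + 26 = 138 bp
Sorted largest to smallest: 138, 74, 43 bp.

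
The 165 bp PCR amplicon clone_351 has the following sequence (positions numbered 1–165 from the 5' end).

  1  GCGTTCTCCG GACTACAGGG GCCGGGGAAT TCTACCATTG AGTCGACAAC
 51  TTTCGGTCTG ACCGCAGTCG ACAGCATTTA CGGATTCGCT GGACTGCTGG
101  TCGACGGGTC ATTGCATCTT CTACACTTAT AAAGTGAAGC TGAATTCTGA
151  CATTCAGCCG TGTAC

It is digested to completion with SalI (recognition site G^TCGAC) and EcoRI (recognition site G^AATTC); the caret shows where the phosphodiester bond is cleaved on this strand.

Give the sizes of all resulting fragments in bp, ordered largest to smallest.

42, 33, 27, 25, 23, 15 bp

SalI sites (GTCGAC) start at positions 42, 67, 100.
SalI cuts after the first base of each site, so after positions 42, 67, 100.
EcoRI sites (GAATTC) start at positions 27, 142.
EcoRI cuts after the first base of each site, so after positions 27, 142.
Combined cut positions: 27, 42, 67, 100, 142.
Linear molecule, 5 cuts → 6 fragments:
  1–27 → 27 bp
  28–42 → 15 bp
  43–67 → 25 bp
  68–100 → 33 bp
  101–142 → 42 bp
  143–165 → 23 bp
Sorted largest to smallest: 42, 33, 27, 25, 23, 15 bp.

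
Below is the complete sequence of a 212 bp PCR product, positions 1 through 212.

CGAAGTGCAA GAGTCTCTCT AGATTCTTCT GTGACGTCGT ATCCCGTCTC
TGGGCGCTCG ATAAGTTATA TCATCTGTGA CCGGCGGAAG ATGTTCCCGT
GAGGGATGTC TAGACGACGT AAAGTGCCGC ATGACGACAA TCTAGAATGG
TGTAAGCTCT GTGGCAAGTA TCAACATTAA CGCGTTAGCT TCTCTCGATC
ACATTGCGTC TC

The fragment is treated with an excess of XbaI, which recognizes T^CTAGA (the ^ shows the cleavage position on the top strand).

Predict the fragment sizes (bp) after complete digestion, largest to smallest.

91, 71, 32, 18 bp

XbaI sites (TCTAGA) start at positions 18, 109, 141.
XbaI cuts after the first base of each site, so after positions 18, 109, 141.
Linear molecule, 3 cuts → 4 fragments:
  1–18 → 18 bp
  19–109 → 91 bp
  110–141 → 32 bp
  142–212 → 71 bp
Sorted largest to smallest: 91, 71, 32, 18 bp.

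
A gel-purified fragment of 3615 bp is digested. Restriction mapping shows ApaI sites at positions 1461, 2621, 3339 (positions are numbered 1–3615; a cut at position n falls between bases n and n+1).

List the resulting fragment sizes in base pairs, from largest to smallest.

1461, 1160, 718, 276 bp

Linear molecule, 3 cuts → 4 fragments:
  1461 − 0 = 1461 bp
  2621 − 1461 = 1160 bp
  3339 − 2621 = 718 bp
  3615 − 3339 = 276 bp
Sorted largest to smallest: 1461, 1160, 718, 276 bp.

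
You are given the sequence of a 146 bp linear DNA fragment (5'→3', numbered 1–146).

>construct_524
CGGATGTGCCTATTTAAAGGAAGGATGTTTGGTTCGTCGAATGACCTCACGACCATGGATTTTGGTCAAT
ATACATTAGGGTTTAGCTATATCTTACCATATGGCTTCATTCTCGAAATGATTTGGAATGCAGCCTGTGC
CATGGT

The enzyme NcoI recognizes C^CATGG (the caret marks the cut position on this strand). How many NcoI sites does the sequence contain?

2

CCATGG occurs starting at positions 53, 140.
NcoI cuts at 2 sites.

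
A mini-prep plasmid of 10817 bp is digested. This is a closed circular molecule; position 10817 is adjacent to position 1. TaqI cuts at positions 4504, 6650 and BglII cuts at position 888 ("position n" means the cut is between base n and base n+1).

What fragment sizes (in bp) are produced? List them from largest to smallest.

5055, 3616, 2146 bp

Combined cut positions (sorted): 888, 4504, 6650.
Circular molecule, 3 cuts → 3 fragments:
  4504 − 888 = 3616 bp
  6650 − 4504 = 2146 bp
  wrap: 10817 − 6650 + 888 = 5055 bp
Sorted largest to smallest: 5055, 3616, 2146 bp.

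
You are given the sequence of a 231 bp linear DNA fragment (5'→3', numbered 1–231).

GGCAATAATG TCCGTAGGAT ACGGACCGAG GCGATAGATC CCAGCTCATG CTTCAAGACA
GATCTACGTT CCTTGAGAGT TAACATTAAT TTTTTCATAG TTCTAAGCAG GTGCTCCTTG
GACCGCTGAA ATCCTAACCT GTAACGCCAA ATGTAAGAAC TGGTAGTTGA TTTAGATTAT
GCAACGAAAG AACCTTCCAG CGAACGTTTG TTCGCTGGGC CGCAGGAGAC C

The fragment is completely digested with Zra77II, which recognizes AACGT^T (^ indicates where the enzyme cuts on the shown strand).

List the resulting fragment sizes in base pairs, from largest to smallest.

207, 24 bp

The Zra77II site (AACGTT) starts at position 203.
Zra77II cuts after base 5 of each site (before the last base), so after position 207.
Linear molecule, 1 cut → 2 fragments:
  1–207 → 207 bp
  208–231 → 24 bp
Sorted largest to smallest: 207, 24 bp.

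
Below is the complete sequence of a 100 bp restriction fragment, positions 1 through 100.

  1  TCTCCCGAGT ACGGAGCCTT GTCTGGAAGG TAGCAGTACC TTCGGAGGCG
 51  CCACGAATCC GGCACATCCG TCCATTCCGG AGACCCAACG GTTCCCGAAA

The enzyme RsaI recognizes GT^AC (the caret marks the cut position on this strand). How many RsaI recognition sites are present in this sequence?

2

GTAC occurs starting at positions 9, 36.
RsaI cuts at 2 sites.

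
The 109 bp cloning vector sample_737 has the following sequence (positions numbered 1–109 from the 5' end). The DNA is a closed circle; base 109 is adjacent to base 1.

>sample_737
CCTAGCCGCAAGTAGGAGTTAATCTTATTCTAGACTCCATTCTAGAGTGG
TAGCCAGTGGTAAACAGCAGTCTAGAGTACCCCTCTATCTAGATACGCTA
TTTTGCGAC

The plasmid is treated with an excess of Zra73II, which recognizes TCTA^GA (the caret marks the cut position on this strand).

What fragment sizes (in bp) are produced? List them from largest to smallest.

50, 30, 17, 12 bp

Zra73II sites (TCTAGA) start at positions 29, 41, 71, 88.
Zra73II cuts after base 4 of each site, so after positions 32, 44, 74, 91.
Circular molecule, 4 cuts → 4 fragments:
  33–44 → 12 bp
  45–74 → 30 bp
  75–91 → 17 bp
  92–109 then 1–32 → 18 + 32 = 50 bp
Sorted largest to smallest: 50, 30, 17, 12 bp.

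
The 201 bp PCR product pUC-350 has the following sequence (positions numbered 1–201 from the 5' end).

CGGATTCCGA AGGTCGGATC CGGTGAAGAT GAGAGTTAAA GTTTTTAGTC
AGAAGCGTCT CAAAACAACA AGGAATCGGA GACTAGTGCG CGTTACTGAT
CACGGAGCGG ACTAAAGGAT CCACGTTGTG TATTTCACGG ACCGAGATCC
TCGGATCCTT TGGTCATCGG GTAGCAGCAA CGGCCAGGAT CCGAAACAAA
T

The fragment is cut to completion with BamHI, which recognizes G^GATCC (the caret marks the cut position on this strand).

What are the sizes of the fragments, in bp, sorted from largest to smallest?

101, 36, 34, 16, 14 bp

BamHI sites (GGATCC) start at positions 16, 117, 153, 187.
BamHI cuts after the first base of each site, so after positions 16, 117, 153, 187.
Linear molecule, 4 cuts → 5 fragments:
  1–16 → 16 bp
  17–117 → 101 bp
  118–153 → 36 bp
  154–187 → 34 bp
  188–201 → 14 bp
Sorted largest to smallest: 101, 36, 34, 16, 14 bp.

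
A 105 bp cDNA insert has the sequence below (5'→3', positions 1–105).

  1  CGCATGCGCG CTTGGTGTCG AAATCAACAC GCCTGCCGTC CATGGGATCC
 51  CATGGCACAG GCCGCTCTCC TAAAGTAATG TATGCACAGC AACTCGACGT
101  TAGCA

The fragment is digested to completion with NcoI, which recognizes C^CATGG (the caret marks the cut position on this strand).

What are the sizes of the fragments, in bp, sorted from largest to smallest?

55, 40, 10 bp

NcoI sites (CCATGG) start at positions 40, 50.
NcoI cuts after the first base of each site, so after positions 40, 50.
Linear molecule, 2 cuts → 3 fragments:
  1–40 → 40 bp
  41–50 → 10 bp
  51–105 → 55 bp
Sorted largest to smallest: 55, 40, 10 bp.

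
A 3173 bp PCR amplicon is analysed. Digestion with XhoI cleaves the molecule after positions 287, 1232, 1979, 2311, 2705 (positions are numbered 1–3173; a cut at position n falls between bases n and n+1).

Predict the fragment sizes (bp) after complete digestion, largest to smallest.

945, 747, 468, 394, 332, 287 bp

Linear molecule, 5 cuts → 6 fragments:
  287 − 0 = 287 bp
  1232 − 287 = 945 bp
  1979 − 1232 = 747 bp
  2311 − 1979 = 332 bp
  2705 − 2311 = 394 bp
  3173 − 2705 = 468 bp
Sorted largest to smallest: 945, 747, 468, 394, 332, 287 bp.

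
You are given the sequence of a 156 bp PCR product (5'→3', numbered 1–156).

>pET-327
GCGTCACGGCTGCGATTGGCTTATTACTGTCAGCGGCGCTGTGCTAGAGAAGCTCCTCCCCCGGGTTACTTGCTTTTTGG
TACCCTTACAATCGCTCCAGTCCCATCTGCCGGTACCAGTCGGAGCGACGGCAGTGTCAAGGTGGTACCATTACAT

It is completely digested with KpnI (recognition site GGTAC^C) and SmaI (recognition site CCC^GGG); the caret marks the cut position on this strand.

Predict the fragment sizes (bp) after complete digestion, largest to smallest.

KpnI sites (GGTACC) start at positions 79, 112, 144.
KpnI cuts after base 5 of each site (before the last base), so after positions 83, 116, 148.
The SmaI site (CCCGGG) starts at position 60.
SmaI cuts after base 3 of each site, so after position 62.
Combined cut positions: 62, 83, 116, 148.
Linear molecule, 4 cuts → 5 fragments:
  1–62 → 62 bp
  63–83 → 21 bp
  84–116 → 33 bp
  117–148 → 32 bp
  149–156 → 8 bp
Sorted largest to smallest: 62, 33, 32, 21, 8 bp.

62, 33, 32, 21, 8 bp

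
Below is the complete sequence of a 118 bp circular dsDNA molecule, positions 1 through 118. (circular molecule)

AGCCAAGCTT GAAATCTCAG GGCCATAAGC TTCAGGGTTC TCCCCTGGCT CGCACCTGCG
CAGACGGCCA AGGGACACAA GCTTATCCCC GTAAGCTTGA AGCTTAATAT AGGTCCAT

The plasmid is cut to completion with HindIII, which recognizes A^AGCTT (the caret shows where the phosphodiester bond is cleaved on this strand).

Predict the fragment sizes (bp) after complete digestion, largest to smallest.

52, 23, 22, 14, 7 bp

HindIII sites (AAGCTT) start at positions 5, 27, 79, 93, 100.
HindIII cuts after the first base of each site, so after positions 5, 27, 79, 93, 100.
Circular molecule, 5 cuts → 5 fragments:
  6–27 → 22 bp
  28–79 → 52 bp
  80–93 → 14 bp
  94–100 → 7 bp
  101–118 then 1–5 → 18 + 5 = 23 bp
Sorted largest to smallest: 52, 23, 22, 14, 7 bp.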